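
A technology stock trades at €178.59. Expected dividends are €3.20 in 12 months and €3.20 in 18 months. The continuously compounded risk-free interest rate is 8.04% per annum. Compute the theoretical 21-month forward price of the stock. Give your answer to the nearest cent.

PV(dividends) I = 3.20·e^(−0.0804·12/12) + 3.20·e^(−0.0804·18/12)
I = 2.9528 + 2.8364 = 5.7892
F = (S − I)·e^(rT) = (178.59 − 5.7892) · e^(0.0804·21/12)
= 172.8008 · e^0.140700 = 172.8008 × 1.151079 = €198.91

€198.91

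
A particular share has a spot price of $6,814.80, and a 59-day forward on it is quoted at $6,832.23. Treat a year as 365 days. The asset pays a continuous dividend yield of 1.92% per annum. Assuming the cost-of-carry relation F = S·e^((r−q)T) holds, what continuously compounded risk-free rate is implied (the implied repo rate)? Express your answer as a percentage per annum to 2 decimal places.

From F = S·e^((r−q)T): (r − q) = ln(F/S)/T
ln(6832.23/6814.80) = ln(1.002558) = 0.002555
(r − q) = 0.002555 / (59/365) = 0.015806
r = ln(F/S)/T + q = 0.015806 + 0.0192 = 0.035006
r = 3.50%

3.50%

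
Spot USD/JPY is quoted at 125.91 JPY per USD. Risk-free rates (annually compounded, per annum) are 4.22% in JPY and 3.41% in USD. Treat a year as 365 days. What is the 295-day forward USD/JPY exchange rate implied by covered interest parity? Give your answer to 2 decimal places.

126.71

By covered interest parity, F = S · (1+r_JPY)^T / (1+r_USD)^T
= 125.91 × 1.033971 / 1.027471 = 125.91 × 1.006326
F = 126.71 JPY per USD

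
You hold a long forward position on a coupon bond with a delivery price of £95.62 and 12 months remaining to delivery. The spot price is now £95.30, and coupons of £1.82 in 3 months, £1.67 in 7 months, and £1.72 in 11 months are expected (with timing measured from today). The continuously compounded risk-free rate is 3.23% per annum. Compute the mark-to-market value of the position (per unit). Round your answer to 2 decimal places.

-£2.39

PV(remaining coupons) I = 1.82·e^(−0.0323·3/12) + 1.67·e^(−0.0323·7/12) + 1.72·e^(−0.0323·11/12) = 5.1140
Current forward F = (S − I)·e^(rT) = (95.30 − 5.1140)·e^(0.0323·12/12) = 90.1860 × 1.032827 = 93.1465
Value (long) = (F − K)·e^(−rT) = (93.1465 − 95.62) × 0.968216 = -2.3949
Value = -£2.39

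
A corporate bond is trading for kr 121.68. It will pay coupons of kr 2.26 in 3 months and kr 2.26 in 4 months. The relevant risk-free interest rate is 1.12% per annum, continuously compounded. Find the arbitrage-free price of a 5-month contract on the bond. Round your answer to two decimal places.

kr 117.72

PV(coupons) I = 2.26·e^(−0.0112·3/12) + 2.26·e^(−0.0112·4/12)
I = 2.2537 + 2.2516 = 4.5053
F = (S − I)·e^(rT) = (121.68 − 4.5053) · e^(0.0112·5/12)
= 117.1747 · e^0.004667 = 117.1747 × 1.004678 = kr 117.72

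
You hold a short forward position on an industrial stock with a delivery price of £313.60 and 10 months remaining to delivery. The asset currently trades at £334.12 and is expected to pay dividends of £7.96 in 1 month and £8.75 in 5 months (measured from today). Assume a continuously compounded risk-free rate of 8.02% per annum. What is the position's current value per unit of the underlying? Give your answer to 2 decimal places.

-£24.42

PV(remaining dividends) I = 7.96·e^(−0.0802·1/12) + 8.75·e^(−0.0802·5/12) = 16.3694
Current forward F = (S − I)·e^(rT) = (334.12 − 16.3694)·e^(0.0802·10/12) = 317.7506 × 1.069117 = 339.7126
Value (long) = (F − K)·e^(−rT) = (339.7126 − 313.60) × 0.935351 = 24.4244
Short position value = −(long value) = -£24.42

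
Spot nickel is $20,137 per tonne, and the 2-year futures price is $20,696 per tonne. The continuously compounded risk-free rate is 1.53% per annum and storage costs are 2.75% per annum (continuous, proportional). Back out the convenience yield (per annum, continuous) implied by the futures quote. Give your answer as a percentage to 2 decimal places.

F = S·e^((r+u−y)T) ⇒ (r+u−y) = ln(F/S)/T
ln(20696/20137) = 0.027382; /T ⇒ 0.013691
y = r + u − ln(F/S)/T = 0.0153 + 0.0275 − 0.013691 = 0.029109
y = 2.91%

2.91%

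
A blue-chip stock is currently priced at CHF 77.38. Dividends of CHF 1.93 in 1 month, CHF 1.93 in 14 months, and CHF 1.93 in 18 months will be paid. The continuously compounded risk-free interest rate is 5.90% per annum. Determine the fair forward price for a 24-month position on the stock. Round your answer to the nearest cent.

PV(dividends) I = 1.93·e^(−0.0590·1/12) + 1.93·e^(−0.0590·14/12) + 1.93·e^(−0.0590·18/12)
I = 1.9205 + 1.8016 + 1.7665 = 5.4886
F = (S − I)·e^(rT) = (77.38 − 5.4886) · e^(0.0590·24/12)
= 71.8914 · e^0.118000 = 71.8914 × 1.125244 = CHF 80.90

CHF 80.90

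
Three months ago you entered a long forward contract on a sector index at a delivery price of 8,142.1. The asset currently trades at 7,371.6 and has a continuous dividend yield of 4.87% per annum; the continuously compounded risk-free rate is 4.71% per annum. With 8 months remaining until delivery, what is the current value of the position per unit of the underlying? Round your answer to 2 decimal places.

-754.30

Current fair forward for the remaining 8 months: F = S·e^((r − q)·T), (r − q) = 0.0471 − 0.0487 = -0.0016
F = 7371.6 · e^(-0.0016 × 8/12) = 7371.6 × 0.99893390 = 7363.7411
Value of long forward = (F − K)·e^(−rT) = (7363.7411 − 8142.1) · e^(−0.0471·8/12)
= -778.3589 × 0.96908786 = -754.30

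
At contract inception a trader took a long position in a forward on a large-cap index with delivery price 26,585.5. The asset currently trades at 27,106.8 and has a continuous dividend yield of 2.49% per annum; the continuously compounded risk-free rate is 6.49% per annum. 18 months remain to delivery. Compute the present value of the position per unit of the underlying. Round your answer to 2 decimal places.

1993.65

Current fair forward for the remaining 18 months: F = S·e^((r − q)·T), (r − q) = 0.0649 − 0.0249 = 0.0400
F = 27106.8 · e^(0.0400 × 18/12) = 27106.8 × 1.06183655 = 28782.9910
Value of long forward = (F − K)·e^(−rT) = (28782.9910 − 26585.5) · e^(−0.0649·18/12)
= 2197.4910 × 0.90723842 = 1993.65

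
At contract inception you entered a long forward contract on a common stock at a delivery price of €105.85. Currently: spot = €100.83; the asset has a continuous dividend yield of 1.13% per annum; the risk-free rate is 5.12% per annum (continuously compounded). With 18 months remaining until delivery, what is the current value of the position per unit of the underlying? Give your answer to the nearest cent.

€1.11

Current fair forward for the remaining 18 months: F = S·e^((r − q)·T), (r − q) = 0.0512 − 0.0113 = 0.0399
F = 100.83 · e^(0.0399 × 18/12) = 100.83 × 1.061677 = 107.0489
Value of long forward = (F − K)·e^(−rT) = (107.0489 − 105.85) · e^(−0.0512·18/12)
= 1.1989 × 0.926075 = 1.11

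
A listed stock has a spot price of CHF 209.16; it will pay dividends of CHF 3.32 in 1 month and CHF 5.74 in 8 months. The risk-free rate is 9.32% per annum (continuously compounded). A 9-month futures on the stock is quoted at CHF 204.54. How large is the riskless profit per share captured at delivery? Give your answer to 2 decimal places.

PV(dividends) I = 3.32·e^(−0.0932·1/12) + 5.74·e^(−0.0932·8/12) = 8.6885
Fair futures F* = (S − I)·e^(rT) = (209.16 − 8.6885)·e^0.069900 = 200.4715 × 1.072401 = 214.9858
Market CHF 204.54 < fair 214.9858: forward underpriced → reverse cash-and-carry (short the stock, invest proceeds at r, pay the dividends, go long the forward).
Profit at T = |F_mkt − F*| = |204.54 − 214.9858| = CHF 10.45 per share

CHF 10.45 per share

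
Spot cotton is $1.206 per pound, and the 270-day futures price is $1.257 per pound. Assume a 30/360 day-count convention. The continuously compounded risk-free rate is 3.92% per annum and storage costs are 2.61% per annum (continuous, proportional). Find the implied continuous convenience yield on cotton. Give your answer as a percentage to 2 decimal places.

F = S·e^((r+u−y)T) ⇒ (r+u−y) = ln(F/S)/T
ln(1.257/1.206) = 0.041419; /T ⇒ 0.055225
y = r + u − ln(F/S)/T = 0.0392 + 0.0261 − 0.055225 = 0.010075
y = 1.01%

1.01%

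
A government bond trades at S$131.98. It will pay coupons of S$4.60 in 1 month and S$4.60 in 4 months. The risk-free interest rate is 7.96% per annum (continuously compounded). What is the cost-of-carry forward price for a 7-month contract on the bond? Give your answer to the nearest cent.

PV(coupons) I = 4.60·e^(−0.0796·1/12) + 4.60·e^(−0.0796·4/12)
I = 4.5696 + 4.4796 = 9.0492
F = (S − I)·e^(rT) = (131.98 − 9.0492) · e^(0.0796·7/12)
= 122.9308 · e^0.046433 = 122.9308 × 1.047528 = S$128.77

S$128.77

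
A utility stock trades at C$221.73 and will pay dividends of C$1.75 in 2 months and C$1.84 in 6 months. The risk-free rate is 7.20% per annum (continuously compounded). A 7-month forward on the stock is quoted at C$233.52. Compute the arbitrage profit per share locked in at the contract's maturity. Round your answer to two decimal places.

C$5.93 per share

PV(dividends) I = 1.75·e^(−0.0720·2/12) + 1.84·e^(−0.0720·6/12) = 3.5041
Fair forward F* = (S − I)·e^(rT) = (221.73 − 3.5041)·e^0.042000 = 218.2259 × 1.042894 = 227.5865
Market C$233.52 > fair 227.5865: forward overpriced → cash-and-carry (borrow at r, buy the stock and collect the dividends, short the forward).
Profit at T = |F_mkt − F*| = |233.52 − 227.5865| = C$5.93 per share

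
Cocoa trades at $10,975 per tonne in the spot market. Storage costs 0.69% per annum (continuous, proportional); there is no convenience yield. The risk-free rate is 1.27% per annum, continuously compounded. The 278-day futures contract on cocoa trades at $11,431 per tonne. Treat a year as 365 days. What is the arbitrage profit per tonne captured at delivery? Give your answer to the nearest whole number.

Fair futures: F* = S·e^(carry·T), with carry = (r + u) = 0.0127 + 0.0069 = 0.0196
F* = 10975 · e^(0.0196 × 278/365) = 10975 · e^0.014928 = 10975 × 1.015040 = $11140.0640
Market $11431 > fair $11140.0640: forward overpriced → cash-and-carry (buy spot, short the forward).
At maturity, profit = |F_mkt − F*| = |11431 − 11140.0640| = $291 per tonne

$291 per tonne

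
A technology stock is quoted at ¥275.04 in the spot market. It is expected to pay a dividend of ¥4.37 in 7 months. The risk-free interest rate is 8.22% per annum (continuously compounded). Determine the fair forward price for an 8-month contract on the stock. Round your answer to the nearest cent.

¥286.13

PV(dividends) I = 4.37·e^(−0.0822·7/12)
I = 4.1654
F = (S − I)·e^(rT) = (275.04 − 4.1654) · e^(0.0822·8/12)
= 270.8746 · e^0.054800 = 270.8746 × 1.056329 = ¥286.13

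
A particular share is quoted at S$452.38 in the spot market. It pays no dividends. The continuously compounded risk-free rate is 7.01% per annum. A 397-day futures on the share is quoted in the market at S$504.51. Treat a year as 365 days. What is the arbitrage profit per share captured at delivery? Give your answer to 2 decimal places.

Fair futures: F* = S·e^(carry·T), with carry = r = 0.0701
F* = 452.38 · e^(0.0701 × 397/365) = 452.38 · e^0.076246 = 452.38 × 1.079228 = S$488.2212
Market S$504.51 > fair S$488.2212: forward overpriced → cash-and-carry (buy spot, short the forward).
At maturity, profit = |F_mkt − F*| = |504.51 − 488.2212| = S$16.29 per share

S$16.29 per share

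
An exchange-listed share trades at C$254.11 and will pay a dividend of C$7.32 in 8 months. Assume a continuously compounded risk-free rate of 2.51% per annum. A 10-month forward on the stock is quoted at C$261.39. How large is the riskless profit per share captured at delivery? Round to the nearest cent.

C$9.26 per share

PV(dividends) I = 7.32·e^(−0.0251·8/12) = 7.1985
Fair forward F* = (S − I)·e^(rT) = (254.11 − 7.1985)·e^0.020917 = 246.9115 × 1.021137 = 252.1305
Market C$261.39 > fair 252.1305: forward overpriced → cash-and-carry (borrow at r, buy the stock and collect the dividends, short the forward).
Profit at T = |F_mkt − F*| = |261.39 − 252.1305| = C$9.26 per share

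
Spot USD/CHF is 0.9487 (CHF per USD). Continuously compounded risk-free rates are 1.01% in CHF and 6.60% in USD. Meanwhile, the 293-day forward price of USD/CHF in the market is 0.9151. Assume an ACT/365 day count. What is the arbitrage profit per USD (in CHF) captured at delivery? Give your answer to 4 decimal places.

Fair forward: F* = S·e^(carry·T), with carry = (r_CHF − r_USD) = 0.0101 − 0.0660 = -0.0559
F* = 0.9487 · e^(-0.0559 × 293/365) = 0.9487 · e^-0.044873 = 0.9487 × 0.956119 = 0.9071
Market 0.9151 > fair 0.9071: forward overpriced → cash-and-carry (buy spot, short the forward).
At maturity, profit = |F_mkt − F*| = |0.9151 − 0.9071| = 0.0080 per USD (in CHF)

0.0080 per USD (in CHF)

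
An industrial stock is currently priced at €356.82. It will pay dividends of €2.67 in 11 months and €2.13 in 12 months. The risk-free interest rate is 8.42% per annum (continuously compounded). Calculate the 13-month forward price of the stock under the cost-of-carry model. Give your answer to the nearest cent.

PV(dividends) I = 2.67·e^(−0.0842·11/12) + 2.13·e^(−0.0842·12/12)
I = 2.4717 + 1.9580 = 4.4297
F = (S − I)·e^(rT) = (356.82 − 4.4297) · e^(0.0842·13/12)
= 352.3903 · e^0.091217 = 352.3903 × 1.095507 = €386.05

€386.05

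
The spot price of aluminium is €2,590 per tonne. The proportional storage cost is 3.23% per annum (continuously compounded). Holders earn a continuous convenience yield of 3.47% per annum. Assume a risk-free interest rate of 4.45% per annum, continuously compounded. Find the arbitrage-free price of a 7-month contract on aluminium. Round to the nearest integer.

Net carry = r + u − y = 0.0445 + 0.0323 − 0.0347 = 0.0421
F = S·e^((r+u−y)T) = 2590 · e^(0.0421 × 7/12) = 2590 · e^0.024558
= 2590 × 1.024862 = €2,654 per tonne

€2,654 per tonne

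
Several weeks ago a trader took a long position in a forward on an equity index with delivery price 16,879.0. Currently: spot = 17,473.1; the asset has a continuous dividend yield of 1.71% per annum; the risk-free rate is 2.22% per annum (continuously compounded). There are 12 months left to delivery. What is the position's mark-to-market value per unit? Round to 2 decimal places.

Current fair forward for the remaining 12 months: F = S·e^((r − q)·T), (r − q) = 0.0222 − 0.0171 = 0.0051
F = 17473.1 · e^(0.0051 × 12/12) = 17473.1 × 1.00511303 = 17562.4405
Value of long forward = (F − K)·e^(−rT) = (17562.4405 − 16879.0) · e^(−0.0222·12/12)
= 683.4405 × 0.97804461 = 668.44

668.44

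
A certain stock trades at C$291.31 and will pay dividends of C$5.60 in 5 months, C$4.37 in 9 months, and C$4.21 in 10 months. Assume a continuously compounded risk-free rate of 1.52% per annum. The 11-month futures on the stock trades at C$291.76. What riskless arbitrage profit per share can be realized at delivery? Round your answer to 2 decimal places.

C$10.60 per share

PV(dividends) I = 5.60·e^(−0.0152·5/12) + 4.37·e^(−0.0152·9/12) + 4.21·e^(−0.0152·10/12) = 14.0421
Fair futures F* = (S − I)·e^(rT) = (291.31 − 14.0421)·e^0.013933 = 277.2679 × 1.014031 = 281.1582
Market C$291.76 > fair 281.1582: forward overpriced → cash-and-carry (borrow at r, buy the stock and collect the dividends, short the forward).
Profit at T = |F_mkt − F*| = |291.76 − 281.1582| = C$10.60 per share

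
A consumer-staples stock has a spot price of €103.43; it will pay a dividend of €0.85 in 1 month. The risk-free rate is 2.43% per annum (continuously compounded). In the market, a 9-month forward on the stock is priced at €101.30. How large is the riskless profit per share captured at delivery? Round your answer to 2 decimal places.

€3.17 per share

PV(dividends) I = 0.85·e^(−0.0243·1/12) = 0.8483
Fair forward F* = (S − I)·e^(rT) = (103.43 − 0.8483)·e^0.018225 = 102.5817 × 1.018392 = 104.4684
Market €101.30 < fair 104.4684: forward underpriced → reverse cash-and-carry (short the stock, invest proceeds at r, pay the dividends, go long the forward).
Profit at T = |F_mkt − F*| = |101.30 − 104.4684| = €3.17 per share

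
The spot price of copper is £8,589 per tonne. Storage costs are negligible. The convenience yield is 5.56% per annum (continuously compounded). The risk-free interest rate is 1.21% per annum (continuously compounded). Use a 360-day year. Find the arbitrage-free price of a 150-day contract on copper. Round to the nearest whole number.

Net carry = r + u − y = 0.0121 + 0.0000 − 0.0556 = -0.0435
F = S·e^((r+u−y)T) = 8589 · e^(-0.0435 × 150/360) = 8589 · e^-0.018125
= 8589 × 0.982038 = £8,435 per tonne

£8,435 per tonne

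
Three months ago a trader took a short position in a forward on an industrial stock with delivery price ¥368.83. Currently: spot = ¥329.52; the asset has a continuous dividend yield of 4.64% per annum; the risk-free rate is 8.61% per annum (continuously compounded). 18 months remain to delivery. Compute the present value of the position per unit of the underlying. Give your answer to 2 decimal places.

Current fair forward for the remaining 18 months: F = S·e^((r − q)·T), (r − q) = 0.0861 − 0.0464 = 0.0397
F = 329.52 · e^(0.0397 × 18/12) = 329.52 × 1.061359 = 349.7390
Value of long forward = (F − K)·e^(−rT) = (349.7390 − 368.83) · e^(−0.0861·18/12)
= -19.0910 × 0.878842 = -16.78
Short position value = −(long value) = ¥16.78

¥16.78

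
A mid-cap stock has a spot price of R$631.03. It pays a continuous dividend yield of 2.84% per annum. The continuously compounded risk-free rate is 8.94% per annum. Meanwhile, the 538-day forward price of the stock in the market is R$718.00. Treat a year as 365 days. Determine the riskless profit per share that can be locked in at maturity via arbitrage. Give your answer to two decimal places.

Fair forward: F* = S·e^(carry·T), with carry = (r − q) = 0.0894 − 0.0284 = 0.0610
F* = 631.03 · e^(0.0610 × 538/365) = 631.03 · e^0.089912 = 631.03 × 1.094078 = R$690.3960
Market R$718.00 > fair R$690.3960: forward overpriced → cash-and-carry (buy spot, short the forward).
At maturity, profit = |F_mkt − F*| = |718.00 − 690.3960| = R$27.60 per share

R$27.60 per share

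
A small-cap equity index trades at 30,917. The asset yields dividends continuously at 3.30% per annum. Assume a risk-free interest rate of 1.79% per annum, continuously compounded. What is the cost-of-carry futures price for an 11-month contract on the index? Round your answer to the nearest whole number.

30,492

F = S·e^((r − q)T) = 30917 · e^((0.0179 − 0.0330) × 11/12)
= 30917 · e^-0.013842 = 30917 × 0.986253
F = 30,492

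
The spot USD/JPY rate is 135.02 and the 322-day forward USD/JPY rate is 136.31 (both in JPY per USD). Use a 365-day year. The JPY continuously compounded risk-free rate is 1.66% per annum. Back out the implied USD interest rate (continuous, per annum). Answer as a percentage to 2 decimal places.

F = S·e^((r_JPY − r_USD)T) ⇒ r_USD = r_JPY − ln(F/S)/T
ln(136.31/135.02) = 0.009509; /(322/365) = 0.010779
r_USD = 0.0166 − 0.010779 = 0.005821
r_USD = 0.58%

0.58%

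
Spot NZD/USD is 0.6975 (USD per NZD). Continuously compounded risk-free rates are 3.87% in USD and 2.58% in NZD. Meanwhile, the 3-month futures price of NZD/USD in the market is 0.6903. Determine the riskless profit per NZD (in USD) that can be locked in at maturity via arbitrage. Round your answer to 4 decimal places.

0.0095 per NZD (in USD)

Fair futures: F* = S·e^(carry·T), with carry = (r_USD − r_NZD) = 0.0387 − 0.0258 = 0.0129
F* = 0.6975 · e^(0.0129 × 3/12) = 0.6975 · e^0.003225 = 0.6975 × 1.003230 = 0.6998
Market 0.6903 < fair 0.6998: forward underpriced → reverse cash-and-carry (short spot, go long the forward).
At maturity, profit = |F_mkt − F*| = |0.6903 − 0.6998| = 0.0095 per NZD (in USD)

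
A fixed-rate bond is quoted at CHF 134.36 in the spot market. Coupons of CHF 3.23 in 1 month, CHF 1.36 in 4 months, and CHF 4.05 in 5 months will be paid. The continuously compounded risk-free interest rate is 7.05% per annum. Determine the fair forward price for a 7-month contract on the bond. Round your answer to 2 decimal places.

CHF 131.17

PV(coupons) I = 3.23·e^(−0.0705·1/12) + 1.36·e^(−0.0705·4/12) + 4.05·e^(−0.0705·5/12)
I = 3.2111 + 1.3284 + 3.9328 = 8.4723
F = (S − I)·e^(rT) = (134.36 − 8.4723) · e^(0.0705·7/12)
= 125.8877 · e^0.041125 = 125.8877 × 1.041982 = CHF 131.17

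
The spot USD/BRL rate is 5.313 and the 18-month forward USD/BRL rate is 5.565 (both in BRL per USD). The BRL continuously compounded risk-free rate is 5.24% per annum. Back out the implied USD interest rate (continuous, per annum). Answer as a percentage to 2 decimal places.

F = S·e^((r_BRL − r_USD)T) ⇒ r_USD = r_BRL − ln(F/S)/T
ln(5.565/5.313) = 0.046340; /(18/12) = 0.030893
r_USD = 0.0524 − 0.030893 = 0.021507
r_USD = 2.15%

2.15%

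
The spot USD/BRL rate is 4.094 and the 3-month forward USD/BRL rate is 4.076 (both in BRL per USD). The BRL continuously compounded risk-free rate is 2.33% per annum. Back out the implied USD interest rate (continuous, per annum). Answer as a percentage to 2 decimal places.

4.09%

F = S·e^((r_BRL − r_USD)T) ⇒ r_USD = r_BRL − ln(F/S)/T
ln(4.076/4.094) = -0.004406; /(3/12) = -0.017624
r_USD = 0.0233 + 0.017624 = 0.040924
r_USD = 4.09%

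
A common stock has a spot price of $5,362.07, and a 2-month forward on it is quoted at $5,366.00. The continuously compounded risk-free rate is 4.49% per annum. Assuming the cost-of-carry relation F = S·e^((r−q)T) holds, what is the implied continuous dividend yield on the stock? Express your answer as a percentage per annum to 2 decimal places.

4.05%

From F = S·e^((r−q)T): (r − q) = ln(F/S)/T
ln(5366.00/5362.07) = ln(1.000733) = 0.000733
(r − q) = 0.000733 / (2/12) = 0.004398
q = r − ln(F/S)/T = 0.0449 − 0.004398 = 0.040502
q = 4.05%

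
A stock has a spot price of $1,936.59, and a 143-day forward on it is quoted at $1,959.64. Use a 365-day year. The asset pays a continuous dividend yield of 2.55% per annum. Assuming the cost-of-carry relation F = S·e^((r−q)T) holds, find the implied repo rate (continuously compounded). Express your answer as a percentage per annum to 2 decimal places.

From F = S·e^((r−q)T): (r − q) = ln(F/S)/T
ln(1959.64/1936.59) = ln(1.011902) = 0.011832
(r − q) = 0.011832 / (143/365) = 0.030201
r = ln(F/S)/T + q = 0.030201 + 0.0255 = 0.055701
r = 5.57%

5.57%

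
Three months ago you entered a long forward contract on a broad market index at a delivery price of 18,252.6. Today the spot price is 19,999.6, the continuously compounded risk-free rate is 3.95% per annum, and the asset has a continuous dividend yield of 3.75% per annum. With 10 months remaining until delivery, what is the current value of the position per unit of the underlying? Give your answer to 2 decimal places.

Current fair forward for the remaining 10 months: F = S·e^((r − q)·T), (r − q) = 0.0395 − 0.0375 = 0.0020
F = 19999.6 · e^(0.0020 × 10/12) = 19999.6 × 1.00166806 = 20032.9605
Value of long forward = (F − K)·e^(−rT) = (20032.9605 − 18252.6) · e^(−0.0395·10/12)
= 1780.3605 × 0.96761919 = 1722.71

1722.71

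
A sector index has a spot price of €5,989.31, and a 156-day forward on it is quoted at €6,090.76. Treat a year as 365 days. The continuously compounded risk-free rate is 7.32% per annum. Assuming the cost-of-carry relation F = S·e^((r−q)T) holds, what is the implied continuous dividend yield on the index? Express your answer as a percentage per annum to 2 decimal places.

3.39%

From F = S·e^((r−q)T): (r − q) = ln(F/S)/T
ln(6090.76/5989.31) = ln(1.016939) = 0.016797
(r − q) = 0.016797 / (156/365) = 0.039301
q = r − ln(F/S)/T = 0.0732 − 0.039301 = 0.033899
q = 3.39%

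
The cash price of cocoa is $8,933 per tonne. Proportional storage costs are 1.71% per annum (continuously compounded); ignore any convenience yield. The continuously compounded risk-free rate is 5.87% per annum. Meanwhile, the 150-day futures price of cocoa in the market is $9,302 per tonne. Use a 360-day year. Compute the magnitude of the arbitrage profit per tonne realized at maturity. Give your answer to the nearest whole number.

Fair futures: F* = S·e^(carry·T), with carry = (r + u) = 0.0587 + 0.0171 = 0.0758
F* = 8933 · e^(0.0758 × 150/360) = 8933 · e^0.031583 = 8933 × 1.032087 = $9219.6332
Market $9302 > fair $9219.6332: forward overpriced → cash-and-carry (buy spot, short the forward).
At maturity, profit = |F_mkt − F*| = |9302 − 9219.6332| = $82 per tonne

$82 per tonne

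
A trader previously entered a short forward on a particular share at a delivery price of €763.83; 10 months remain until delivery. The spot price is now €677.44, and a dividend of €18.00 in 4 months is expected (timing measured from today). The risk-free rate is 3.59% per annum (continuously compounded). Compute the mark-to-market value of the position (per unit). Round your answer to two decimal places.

€81.66

PV(remaining dividends) I = 18.00·e^(−0.0359·4/12) = 17.7859
Current forward F = (S − I)·e^(rT) = (677.44 − 17.7859)·e^(0.0359·10/12) = 659.6541 × 1.030369 = 679.6871
Value (long) = (F − K)·e^(−rT) = (679.6871 − 763.83) × 0.970526 = -81.6629
Short position value = −(long value) = €81.66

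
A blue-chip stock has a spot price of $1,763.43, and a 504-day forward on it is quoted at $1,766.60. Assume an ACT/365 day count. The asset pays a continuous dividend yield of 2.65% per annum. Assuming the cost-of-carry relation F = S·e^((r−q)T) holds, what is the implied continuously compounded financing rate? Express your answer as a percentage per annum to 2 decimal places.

2.78%

From F = S·e^((r−q)T): (r − q) = ln(F/S)/T
ln(1766.60/1763.43) = ln(1.001798) = 0.001796
(r − q) = 0.001796 / (504/365) = 0.001301
r = ln(F/S)/T + q = 0.001301 + 0.0265 = 0.027801
r = 2.78%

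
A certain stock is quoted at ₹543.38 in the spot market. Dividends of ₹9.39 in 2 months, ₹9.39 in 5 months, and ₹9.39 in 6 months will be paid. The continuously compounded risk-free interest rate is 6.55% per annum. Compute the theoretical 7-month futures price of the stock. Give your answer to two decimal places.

PV(dividends) I = 9.39·e^(−0.0655·2/12) + 9.39·e^(−0.0655·5/12) + 9.39·e^(−0.0655·6/12)
I = 9.2880 + 9.1372 + 9.0875 = 27.5127
F = (S − I)·e^(rT) = (543.38 − 27.5127) · e^(0.0655·7/12)
= 515.8673 · e^0.038208 = 515.8673 × 1.038947 = ₹535.96

₹535.96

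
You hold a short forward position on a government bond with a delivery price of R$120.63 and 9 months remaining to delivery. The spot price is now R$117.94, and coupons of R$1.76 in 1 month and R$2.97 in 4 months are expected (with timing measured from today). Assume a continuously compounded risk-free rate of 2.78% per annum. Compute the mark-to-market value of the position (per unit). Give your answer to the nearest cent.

PV(remaining coupons) I = 1.76·e^(−0.0278·1/12) + 2.97·e^(−0.0278·4/12) = 4.6985
Current forward F = (S − I)·e^(rT) = (117.94 − 4.6985)·e^(0.0278·9/12) = 113.2415 × 1.021069 = 115.6274
Value (long) = (F − K)·e^(−rT) = (115.6274 − 120.63) × 0.979366 = -4.8994
Short position value = −(long value) = R$4.90

R$4.90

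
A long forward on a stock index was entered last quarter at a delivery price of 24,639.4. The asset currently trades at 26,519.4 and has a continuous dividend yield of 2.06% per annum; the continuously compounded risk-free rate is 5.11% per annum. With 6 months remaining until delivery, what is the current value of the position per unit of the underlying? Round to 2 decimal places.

Current fair forward for the remaining 6 months: F = S·e^((r − q)·T), (r − q) = 0.0511 − 0.0206 = 0.0305
F = 26519.4 · e^(0.0305 × 6/12) = 26519.4 × 1.01536687 = 26926.9202
Value of long forward = (F − K)·e^(−rT) = (26926.9202 − 24639.4) · e^(−0.0511·6/12)
= 2287.5202 × 0.97477364 = 2229.81

2229.81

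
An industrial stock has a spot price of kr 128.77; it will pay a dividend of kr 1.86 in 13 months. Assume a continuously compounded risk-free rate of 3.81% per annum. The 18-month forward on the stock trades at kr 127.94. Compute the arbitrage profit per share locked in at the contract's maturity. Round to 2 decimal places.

kr 6.51 per share

PV(dividends) I = 1.86·e^(−0.0381·13/12) = 1.7848
Fair forward F* = (S − I)·e^(rT) = (128.77 − 1.7848)·e^0.057150 = 126.9852 × 1.058815 = 134.4538
Market kr 127.94 < fair 134.4538: forward underpriced → reverse cash-and-carry (short the stock, invest proceeds at r, pay the dividends, go long the forward).
Profit at T = |F_mkt − F*| = |127.94 − 134.4538| = kr 6.51 per share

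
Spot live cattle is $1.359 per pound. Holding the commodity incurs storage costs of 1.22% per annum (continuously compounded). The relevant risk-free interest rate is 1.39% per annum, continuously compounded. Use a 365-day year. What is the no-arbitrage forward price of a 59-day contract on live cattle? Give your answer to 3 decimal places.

$1.365 per pound

Net carry = r + u − y = 0.0139 + 0.0122 − 0.0000 = 0.0261
F = S·e^((r+u−y)T) = 1.359 · e^(0.0261 × 59/365) = 1.359 · e^0.004219
= 1.359 × 1.004228 = $1.365 per pound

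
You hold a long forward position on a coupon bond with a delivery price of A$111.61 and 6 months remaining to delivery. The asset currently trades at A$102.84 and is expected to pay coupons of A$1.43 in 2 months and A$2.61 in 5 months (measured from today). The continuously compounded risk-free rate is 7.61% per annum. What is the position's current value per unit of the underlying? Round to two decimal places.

PV(remaining coupons) I = 1.43·e^(−0.0761·2/12) + 2.61·e^(−0.0761·5/12) = 3.9405
Current forward F = (S − I)·e^(rT) = (102.84 − 3.9405)·e^(0.0761·6/12) = 98.8995 × 1.038783 = 102.7351
Value (long) = (F − K)·e^(−rT) = (102.7351 − 111.61) × 0.962665 = -8.5436
Value = -A$8.54

-A$8.54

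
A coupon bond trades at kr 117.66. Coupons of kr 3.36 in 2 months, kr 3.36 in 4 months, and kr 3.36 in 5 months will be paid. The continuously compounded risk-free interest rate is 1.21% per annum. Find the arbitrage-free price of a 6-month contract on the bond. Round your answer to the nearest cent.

kr 108.27

PV(coupons) I = 3.36·e^(−0.0121·2/12) + 3.36·e^(−0.0121·4/12) + 3.36·e^(−0.0121·5/12)
I = 3.3532 + 3.3465 + 3.3431 = 10.0428
F = (S − I)·e^(rT) = (117.66 − 10.0428) · e^(0.0121·6/12)
= 107.6172 · e^0.006050 = 107.6172 × 1.006068 = kr 108.27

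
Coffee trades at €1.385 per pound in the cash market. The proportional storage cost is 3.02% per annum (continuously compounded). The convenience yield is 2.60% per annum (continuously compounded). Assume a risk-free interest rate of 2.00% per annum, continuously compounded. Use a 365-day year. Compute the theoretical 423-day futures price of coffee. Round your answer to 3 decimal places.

Net carry = r + u − y = 0.0200 + 0.0302 − 0.0260 = 0.0242
F = S·e^((r+u−y)T) = 1.385 · e^(0.0242 × 423/365) = 1.385 · e^0.028045
= 1.385 × 1.028442 = €1.424 per pound

€1.424 per pound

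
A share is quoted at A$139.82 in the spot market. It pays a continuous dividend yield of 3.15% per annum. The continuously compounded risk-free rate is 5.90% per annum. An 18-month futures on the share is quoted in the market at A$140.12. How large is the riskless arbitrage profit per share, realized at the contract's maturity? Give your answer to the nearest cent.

Fair futures: F* = S·e^(carry·T), with carry = (r − q) = 0.0590 − 0.0315 = 0.0275
F* = 139.82 · e^(0.0275 × 18/12) = 139.82 · e^0.041250 = 139.82 × 1.042113 = A$145.7082
Market A$140.12 < fair A$145.7082: forward underpriced → reverse cash-and-carry (short spot, go long the forward).
At maturity, profit = |F_mkt − F*| = |140.12 − 145.7082| = A$5.59 per share

A$5.59 per share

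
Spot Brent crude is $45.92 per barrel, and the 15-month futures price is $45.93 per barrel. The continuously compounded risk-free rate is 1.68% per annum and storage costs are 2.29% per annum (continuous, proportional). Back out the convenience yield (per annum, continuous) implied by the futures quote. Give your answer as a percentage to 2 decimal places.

3.95%

F = S·e^((r+u−y)T) ⇒ (r+u−y) = ln(F/S)/T
ln(45.93/45.92) = 0.000218; /T ⇒ 0.000174
y = r + u − ln(F/S)/T = 0.0168 + 0.0229 − 0.000174 = 0.039526
y = 3.95%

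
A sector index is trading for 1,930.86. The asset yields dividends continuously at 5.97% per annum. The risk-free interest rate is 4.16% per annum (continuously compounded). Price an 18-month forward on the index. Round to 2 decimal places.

1,879.14

F = S·e^((r − q)T) = 1930.86 · e^((0.0416 − 0.0597) × 18/12)
= 1930.86 · e^-0.02715000 = 1930.86 × 0.97321525
F = 1,879.14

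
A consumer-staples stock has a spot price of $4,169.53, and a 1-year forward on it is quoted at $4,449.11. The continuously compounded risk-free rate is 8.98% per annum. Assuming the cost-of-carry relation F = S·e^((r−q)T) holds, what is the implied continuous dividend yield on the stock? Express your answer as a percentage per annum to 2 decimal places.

2.49%

From F = S·e^((r−q)T): (r − q) = ln(F/S)/T
ln(4449.11/4169.53) = ln(1.067053) = 0.064901
(r − q) = 0.064901 / (1) = 0.064901
q = r − ln(F/S)/T = 0.0898 − 0.064901 = 0.024899
q = 2.49%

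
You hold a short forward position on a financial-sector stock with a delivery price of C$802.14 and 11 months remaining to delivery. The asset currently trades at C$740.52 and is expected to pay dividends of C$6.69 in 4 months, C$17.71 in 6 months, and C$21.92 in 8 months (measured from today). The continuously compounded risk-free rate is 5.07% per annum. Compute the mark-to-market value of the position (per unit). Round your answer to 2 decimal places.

C$70.23

PV(remaining dividends) I = 6.69·e^(−0.0507·4/12) + 17.71·e^(−0.0507·6/12) + 21.92·e^(−0.0507·8/12) = 45.0361
Current forward F = (S − I)·e^(rT) = (740.52 − 45.0361)·e^(0.0507·11/12) = 695.4839 × 1.047572 = 728.5695
Value (long) = (F − K)·e^(−rT) = (728.5695 − 802.14) × 0.954588 = -70.2295
Short position value = −(long value) = C$70.23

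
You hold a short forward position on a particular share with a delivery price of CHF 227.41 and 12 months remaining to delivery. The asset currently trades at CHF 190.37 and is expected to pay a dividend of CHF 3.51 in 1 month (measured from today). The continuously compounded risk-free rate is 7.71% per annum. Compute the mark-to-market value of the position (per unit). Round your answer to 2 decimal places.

PV(remaining dividends) I = 3.51·e^(−0.0771·1/12) = 3.4875
Current forward F = (S − I)·e^(rT) = (190.37 − 3.4875)·e^(0.0771·12/12) = 186.8825 × 1.080150 = 201.8611
Value (long) = (F − K)·e^(−rT) = (201.8611 − 227.41) × 0.925797 = -23.6531
Short position value = −(long value) = CHF 23.65

CHF 23.65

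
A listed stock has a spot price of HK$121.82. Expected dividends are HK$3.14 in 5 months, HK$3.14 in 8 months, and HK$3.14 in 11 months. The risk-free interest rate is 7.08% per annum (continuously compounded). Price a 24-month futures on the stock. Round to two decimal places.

PV(dividends) I = 3.14·e^(−0.0708·5/12) + 3.14·e^(−0.0708·8/12) + 3.14·e^(−0.0708·11/12)
I = 3.0487 + 2.9952 + 2.9427 = 8.9866
F = (S − I)·e^(rT) = (121.82 − 8.9866) · e^(0.0708·24/12)
= 112.8334 · e^0.141600 = 112.8334 × 1.152116 = HK$130.00

HK$130.00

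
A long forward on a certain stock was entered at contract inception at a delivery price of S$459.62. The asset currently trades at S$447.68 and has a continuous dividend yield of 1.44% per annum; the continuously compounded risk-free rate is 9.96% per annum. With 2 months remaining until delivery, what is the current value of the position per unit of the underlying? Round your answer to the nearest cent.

Current fair forward for the remaining 2 months: F = S·e^((r − q)·T), (r − q) = 0.0996 − 0.0144 = 0.0852
F = 447.68 · e^(0.0852 × 2/12) = 447.68 × 1.014301 = 454.0823
Value of long forward = (F − K)·e^(−rT) = (454.0823 − 459.62) · e^(−0.0996·2/12)
= -5.5377 × 0.983537 = -5.45

-S$5.45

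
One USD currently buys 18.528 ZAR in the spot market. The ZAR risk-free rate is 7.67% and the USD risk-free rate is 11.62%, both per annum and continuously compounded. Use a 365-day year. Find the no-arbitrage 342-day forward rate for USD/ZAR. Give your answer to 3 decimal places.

F = S·e^((r_ZAR − r_USD)T) = 18.528 · e^((0.0767 − 0.1162) × 342/365)
= 18.528 · e^-0.037011 = 18.528 × 0.963666
F = 17.855 ZAR per USD

17.855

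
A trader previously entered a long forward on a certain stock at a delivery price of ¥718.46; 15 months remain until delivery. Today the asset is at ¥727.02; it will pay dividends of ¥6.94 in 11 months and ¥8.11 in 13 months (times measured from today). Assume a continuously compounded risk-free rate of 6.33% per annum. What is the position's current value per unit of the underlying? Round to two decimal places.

¥49.10

PV(remaining dividends) I = 6.94·e^(−0.0633·11/12) + 8.11·e^(−0.0633·13/12) = 14.1213
Current forward F = (S − I)·e^(rT) = (727.02 − 14.1213)·e^(0.0633·15/12) = 712.8987 × 1.082340 = 771.5988
Value (long) = (F − K)·e^(−rT) = (771.5988 − 718.46) × 0.923924 = 49.0962
Value = ¥49.10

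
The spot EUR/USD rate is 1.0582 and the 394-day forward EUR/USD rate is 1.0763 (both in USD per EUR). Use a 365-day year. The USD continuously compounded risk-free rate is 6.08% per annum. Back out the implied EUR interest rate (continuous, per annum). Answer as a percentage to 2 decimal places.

4.51%

F = S·e^((r_USD − r_EUR)T) ⇒ r_EUR = r_USD − ln(F/S)/T
ln(1.0763/1.0582) = 0.016960; /(394/365) = 0.015712
r_EUR = 0.0608 − 0.015712 = 0.045088
r_EUR = 4.51%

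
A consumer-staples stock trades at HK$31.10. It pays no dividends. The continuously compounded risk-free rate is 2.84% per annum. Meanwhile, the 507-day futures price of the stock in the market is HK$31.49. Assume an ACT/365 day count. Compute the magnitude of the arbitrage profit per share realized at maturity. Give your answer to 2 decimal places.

Fair futures: F* = S·e^(carry·T), with carry = r = 0.0284
F* = 31.10 · e^(0.0284 × 507/365) = 31.10 · e^0.039449 = 31.10 × 1.040237 = HK$32.3514
Market HK$31.49 < fair HK$32.3514: forward underpriced → reverse cash-and-carry (short spot, go long the forward).
At maturity, profit = |F_mkt − F*| = |31.49 − 32.3514| = HK$0.86 per share

HK$0.86 per share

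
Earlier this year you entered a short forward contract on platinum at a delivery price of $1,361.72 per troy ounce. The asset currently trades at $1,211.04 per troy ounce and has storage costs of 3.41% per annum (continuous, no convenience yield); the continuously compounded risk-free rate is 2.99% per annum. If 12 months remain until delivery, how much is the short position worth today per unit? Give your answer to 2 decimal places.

$68.56 per troy ounce

Current fair forward for the remaining 12 months: F = S·e^((r + u)·T), (r + u) = 0.0299 + 0.0341 = 0.0640
F = 1211.04 · e^(0.0640 × 12/12) = 1211.04 × 1.06609240 = 1291.0805
Value of long forward = (F − K)·e^(−rT) = (1291.0805 − 1361.72) · e^(−0.0299·12/12)
= -70.6395 × 0.97054258 = -68.56
Short position value = −(long value) = $68.56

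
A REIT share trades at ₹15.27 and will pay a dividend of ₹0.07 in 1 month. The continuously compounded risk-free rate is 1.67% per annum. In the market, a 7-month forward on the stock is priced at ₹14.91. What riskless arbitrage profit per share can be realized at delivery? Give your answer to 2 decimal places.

PV(dividends) I = 0.07·e^(−0.0167·1/12) = 0.0699
Fair forward F* = (S − I)·e^(rT) = (15.27 − 0.0699)·e^0.009742 = 15.2001 × 1.009790 = 15.3489
Market ₹14.91 < fair 15.3489: forward underpriced → reverse cash-and-carry (short the stock, invest proceeds at r, pay the dividends, go long the forward).
Profit at T = |F_mkt − F*| = |14.91 − 15.3489| = ₹0.44 per share

₹0.44 per share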